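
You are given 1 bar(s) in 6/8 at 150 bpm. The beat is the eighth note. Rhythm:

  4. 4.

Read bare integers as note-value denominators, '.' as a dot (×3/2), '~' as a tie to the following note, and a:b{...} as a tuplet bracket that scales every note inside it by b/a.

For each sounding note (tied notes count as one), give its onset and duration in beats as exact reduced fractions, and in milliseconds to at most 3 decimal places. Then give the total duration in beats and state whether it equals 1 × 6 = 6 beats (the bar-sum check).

1) 0.0ms=0b +1200.0ms=3b
2) 1200.0ms=3b +1200.0ms=3b
Σ=6b of 6 (150bpm 6/8) — PASS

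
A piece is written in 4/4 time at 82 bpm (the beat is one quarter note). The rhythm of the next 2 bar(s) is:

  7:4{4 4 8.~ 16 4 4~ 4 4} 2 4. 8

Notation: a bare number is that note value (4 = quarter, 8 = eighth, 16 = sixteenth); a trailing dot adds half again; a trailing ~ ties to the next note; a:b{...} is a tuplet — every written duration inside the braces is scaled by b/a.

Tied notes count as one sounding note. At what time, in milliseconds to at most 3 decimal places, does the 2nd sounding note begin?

1. 0.0ms @ 0 + 418.118ms (4/7)
2. 418.118ms @ 4/7 + 418.118ms (4/7)
3. 836.237ms @ 8/7 + 418.118ms (4/7)
4. 1254.355ms @ 12/7 + 418.118ms (4/7)
5. 1672.474ms @ 16/7 + 836.237ms (8/7)
6. 2508.711ms @ 24/7 + 418.118ms (4/7)
7. 2926.829ms @ 4 + 1463.415ms (2)
8. 4390.244ms @ 6 + 1097.561ms (3/2)
9. 5487.805ms @ 15/2 + 365.854ms (1/2)

note 2 onset = 4/7b = 418.118ms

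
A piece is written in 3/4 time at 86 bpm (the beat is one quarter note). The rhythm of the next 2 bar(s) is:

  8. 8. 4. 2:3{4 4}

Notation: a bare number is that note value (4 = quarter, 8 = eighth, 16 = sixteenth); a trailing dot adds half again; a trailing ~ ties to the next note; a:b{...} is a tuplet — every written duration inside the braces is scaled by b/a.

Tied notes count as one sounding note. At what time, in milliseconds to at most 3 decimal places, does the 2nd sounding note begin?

1. 0.0ms @ 0 + 523.256ms (3/4)
2. 523.256ms @ 3/4 + 523.256ms (3/4)
3. 1046.512ms @ 3/2 + 1046.512ms (3/2)
4. 2093.023ms @ 3 + 1046.512ms (3/2)
5. 3139.535ms @ 9/2 + 1046.512ms (3/2)

note 2 onset = 3/4b = 523.256ms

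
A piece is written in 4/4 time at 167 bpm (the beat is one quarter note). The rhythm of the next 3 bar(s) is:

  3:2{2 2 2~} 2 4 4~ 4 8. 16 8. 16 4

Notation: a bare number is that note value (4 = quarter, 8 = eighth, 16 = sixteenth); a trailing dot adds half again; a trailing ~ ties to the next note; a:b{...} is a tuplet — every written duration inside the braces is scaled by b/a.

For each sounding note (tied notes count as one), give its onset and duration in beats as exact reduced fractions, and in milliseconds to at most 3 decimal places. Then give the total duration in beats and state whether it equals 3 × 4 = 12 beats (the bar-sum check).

1) 0.0ms=0b +479.042ms=4/3b
2) 479.042ms=4/3b +479.042ms=4/3b
3) 958.084ms=8/3b +1197.605ms=10/3b
4) 2155.689ms=6b +359.281ms=1b
5) 2514.97ms=7b +718.563ms=2b
6) 3233.533ms=9b +269.461ms=3/4b
7) 3502.994ms=39/4b +89.82ms=1/4b
8) 3592.814ms=10b +269.461ms=3/4b
9) 3862.275ms=43/4b +89.82ms=1/4b
10) 3952.096ms=11b +359.281ms=1b
Σ=12b of 12 (167bpm 4/4) — PASS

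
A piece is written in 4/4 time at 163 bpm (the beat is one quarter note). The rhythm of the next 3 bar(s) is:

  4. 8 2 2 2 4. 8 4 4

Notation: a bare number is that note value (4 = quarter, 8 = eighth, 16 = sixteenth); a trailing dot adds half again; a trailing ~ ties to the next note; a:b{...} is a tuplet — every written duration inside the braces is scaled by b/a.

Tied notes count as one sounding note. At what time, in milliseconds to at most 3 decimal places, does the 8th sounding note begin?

note 8 onset = 10b = 3680.982ms

1. 0.0ms @ 0 + 552.147ms (3/2)
2. 552.147ms @ 3/2 + 184.049ms (1/2)
3. 736.196ms @ 2 + 736.196ms (2)
4. 1472.393ms @ 4 + 736.196ms (2)
5. 2208.589ms @ 6 + 736.196ms (2)
6. 2944.785ms @ 8 + 552.147ms (3/2)
7. 3496.933ms @ 19/2 + 184.049ms (1/2)
8. 3680.982ms @ 10 + 368.098ms (1)
9. 4049.08ms @ 11 + 368.098ms (1)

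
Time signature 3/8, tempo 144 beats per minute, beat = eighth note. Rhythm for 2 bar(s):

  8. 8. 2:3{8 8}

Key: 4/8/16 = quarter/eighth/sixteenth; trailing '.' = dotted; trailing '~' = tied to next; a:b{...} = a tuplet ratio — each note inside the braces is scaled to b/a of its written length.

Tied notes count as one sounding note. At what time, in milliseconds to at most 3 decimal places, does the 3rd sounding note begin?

1. 0.0ms @ 0 + 625.0ms (3/2)
2. 625.0ms @ 3/2 + 625.0ms (3/2)
3. 1250.0ms @ 3 + 625.0ms (3/2)
4. 1875.0ms @ 9/2 + 625.0ms (3/2)

note 3 onset = 3b = 1250.0ms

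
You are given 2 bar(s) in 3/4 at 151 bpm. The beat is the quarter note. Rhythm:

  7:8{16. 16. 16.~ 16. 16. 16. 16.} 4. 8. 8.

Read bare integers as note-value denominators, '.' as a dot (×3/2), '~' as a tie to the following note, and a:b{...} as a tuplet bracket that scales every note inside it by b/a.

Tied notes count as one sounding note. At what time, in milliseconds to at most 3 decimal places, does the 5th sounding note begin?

note 5 onset = 15/7b = 851.466ms

1. 0.0ms @ 0 + 170.293ms (3/7)
2. 170.293ms @ 3/7 + 170.293ms (3/7)
3. 340.587ms @ 6/7 + 340.587ms (6/7)
4. 681.173ms @ 12/7 + 170.293ms (3/7)
5. 851.466ms @ 15/7 + 170.293ms (3/7)
6. 1021.76ms @ 18/7 + 170.293ms (3/7)
7. 1192.053ms @ 3 + 596.026ms (3/2)
8. 1788.079ms @ 9/2 + 298.013ms (3/4)
9. 2086.093ms @ 21/4 + 298.013ms (3/4)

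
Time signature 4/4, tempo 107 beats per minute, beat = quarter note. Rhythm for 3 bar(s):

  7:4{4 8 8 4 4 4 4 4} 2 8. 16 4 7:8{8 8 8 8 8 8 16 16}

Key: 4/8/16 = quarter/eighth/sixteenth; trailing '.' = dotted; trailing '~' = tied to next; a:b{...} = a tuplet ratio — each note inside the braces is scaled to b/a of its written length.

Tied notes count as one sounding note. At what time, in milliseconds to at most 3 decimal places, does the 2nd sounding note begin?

note 2 onset = 4/7b = 320.427ms

1. 0.0ms @ 0 + 320.427ms (4/7)
2. 320.427ms @ 4/7 + 160.214ms (2/7)
3. 480.641ms @ 6/7 + 160.214ms (2/7)
4. 640.854ms @ 8/7 + 320.427ms (4/7)
5. 961.282ms @ 12/7 + 320.427ms (4/7)
6. 1281.709ms @ 16/7 + 320.427ms (4/7)
7. 1602.136ms @ 20/7 + 320.427ms (4/7)
8. 1922.563ms @ 24/7 + 320.427ms (4/7)
9. 2242.991ms @ 4 + 1121.495ms (2)
10. 3364.486ms @ 6 + 420.561ms (3/4)
11. 3785.047ms @ 27/4 + 140.187ms (1/4)
12. 3925.234ms @ 7 + 560.748ms (1)
13. 4485.981ms @ 8 + 320.427ms (4/7)
14. 4806.409ms @ 60/7 + 320.427ms (4/7)
15. 5126.836ms @ 64/7 + 320.427ms (4/7)
16. 5447.263ms @ 68/7 + 320.427ms (4/7)
17. 5767.69ms @ 72/7 + 320.427ms (4/7)
18. 6088.117ms @ 76/7 + 320.427ms (4/7)
19. 6408.545ms @ 80/7 + 160.214ms (2/7)
20. 6568.758ms @ 82/7 + 160.214ms (2/7)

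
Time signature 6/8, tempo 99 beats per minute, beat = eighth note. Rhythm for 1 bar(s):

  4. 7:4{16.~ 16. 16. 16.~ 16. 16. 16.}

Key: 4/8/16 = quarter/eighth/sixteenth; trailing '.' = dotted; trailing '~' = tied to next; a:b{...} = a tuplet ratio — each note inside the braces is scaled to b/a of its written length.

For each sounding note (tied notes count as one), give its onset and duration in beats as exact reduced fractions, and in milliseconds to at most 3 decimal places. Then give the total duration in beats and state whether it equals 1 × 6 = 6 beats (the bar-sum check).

1) 0.0ms=0b +1818.182ms=3b
2) 1818.182ms=3b +519.481ms=6/7b
3) 2337.662ms=27/7b +259.74ms=3/7b
4) 2597.403ms=30/7b +519.481ms=6/7b
5) 3116.883ms=36/7b +259.74ms=3/7b
6) 3376.623ms=39/7b +259.74ms=3/7b
Σ=6b of 6 (99bpm 6/8) — PASS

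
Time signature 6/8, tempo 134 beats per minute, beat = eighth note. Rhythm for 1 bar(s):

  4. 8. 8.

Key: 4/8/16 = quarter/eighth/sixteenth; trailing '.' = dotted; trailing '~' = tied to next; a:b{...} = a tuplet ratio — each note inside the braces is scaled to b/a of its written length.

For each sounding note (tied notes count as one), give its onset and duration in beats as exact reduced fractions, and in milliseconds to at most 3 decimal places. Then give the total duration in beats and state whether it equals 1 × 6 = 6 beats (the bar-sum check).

1) 0.0ms=0b +1343.284ms=3b
2) 1343.284ms=3b +671.642ms=3/2b
3) 2014.925ms=9/2b +671.642ms=3/2b
Σ=6b of 6 (134bpm 6/8) — PASS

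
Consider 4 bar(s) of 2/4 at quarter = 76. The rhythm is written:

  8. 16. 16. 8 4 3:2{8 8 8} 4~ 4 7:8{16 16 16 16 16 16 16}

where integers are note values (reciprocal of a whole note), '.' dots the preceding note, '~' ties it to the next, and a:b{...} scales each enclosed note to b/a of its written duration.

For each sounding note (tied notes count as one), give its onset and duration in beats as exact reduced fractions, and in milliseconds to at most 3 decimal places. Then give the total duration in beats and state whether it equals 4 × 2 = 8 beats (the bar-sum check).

1) 0.0ms=0b +592.105ms=3/4b
2) 592.105ms=3/4b +296.053ms=3/8b
3) 888.158ms=9/8b +296.053ms=3/8b
4) 1184.211ms=3/2b +394.737ms=1/2b
5) 1578.947ms=2b +789.474ms=1b
6) 2368.421ms=3b +263.158ms=1/3b
7) 2631.579ms=10/3b +263.158ms=1/3b
8) 2894.737ms=11/3b +263.158ms=1/3b
9) 3157.895ms=4b +1578.947ms=2b
10) 4736.842ms=6b +225.564ms=2/7b
11) 4962.406ms=44/7b +225.564ms=2/7b
12) 5187.97ms=46/7b +225.564ms=2/7b
13) 5413.534ms=48/7b +225.564ms=2/7b
14) 5639.098ms=50/7b +225.564ms=2/7b
15) 5864.662ms=52/7b +225.564ms=2/7b
16) 6090.226ms=54/7b +225.564ms=2/7b
Σ=8b of 8 (76bpm 2/4) — PASS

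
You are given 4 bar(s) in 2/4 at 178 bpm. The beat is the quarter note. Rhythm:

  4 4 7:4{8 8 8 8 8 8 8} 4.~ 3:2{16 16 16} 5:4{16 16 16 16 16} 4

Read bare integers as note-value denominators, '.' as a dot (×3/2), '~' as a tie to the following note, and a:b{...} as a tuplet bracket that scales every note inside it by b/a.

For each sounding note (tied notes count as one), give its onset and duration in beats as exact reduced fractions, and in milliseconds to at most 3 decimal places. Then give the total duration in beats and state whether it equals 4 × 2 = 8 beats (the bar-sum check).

1) 0.0ms=0b +337.079ms=1b
2) 337.079ms=1b +337.079ms=1b
3) 674.157ms=2b +96.308ms=2/7b
4) 770.465ms=16/7b +96.308ms=2/7b
5) 866.774ms=18/7b +96.308ms=2/7b
6) 963.082ms=20/7b +96.308ms=2/7b
7) 1059.39ms=22/7b +96.308ms=2/7b
8) 1155.698ms=24/7b +96.308ms=2/7b
9) 1252.006ms=26/7b +96.308ms=2/7b
10) 1348.315ms=4b +561.798ms=5/3b
11) 1910.112ms=17/3b +56.18ms=1/6b
12) 1966.292ms=35/6b +56.18ms=1/6b
13) 2022.472ms=6b +67.416ms=1/5b
14) 2089.888ms=31/5b +67.416ms=1/5b
15) 2157.303ms=32/5b +67.416ms=1/5b
16) 2224.719ms=33/5b +67.416ms=1/5b
17) 2292.135ms=34/5b +67.416ms=1/5b
18) 2359.551ms=7b +337.079ms=1b
Σ=8b of 8 (178bpm 2/4) — PASS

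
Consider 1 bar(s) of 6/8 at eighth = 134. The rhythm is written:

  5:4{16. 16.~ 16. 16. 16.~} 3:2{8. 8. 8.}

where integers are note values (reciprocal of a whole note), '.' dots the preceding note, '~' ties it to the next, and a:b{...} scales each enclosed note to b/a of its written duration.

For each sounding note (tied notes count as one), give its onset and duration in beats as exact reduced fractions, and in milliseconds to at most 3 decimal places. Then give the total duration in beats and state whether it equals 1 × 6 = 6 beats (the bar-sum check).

1) 0.0ms=0b +268.657ms=3/5b
2) 268.657ms=3/5b +537.313ms=6/5b
3) 805.97ms=9/5b +268.657ms=3/5b
4) 1074.627ms=12/5b +716.418ms=8/5b
5) 1791.045ms=4b +447.761ms=1b
6) 2238.806ms=5b +447.761ms=1b
Σ=6b of 6 (134bpm 6/8) — PASS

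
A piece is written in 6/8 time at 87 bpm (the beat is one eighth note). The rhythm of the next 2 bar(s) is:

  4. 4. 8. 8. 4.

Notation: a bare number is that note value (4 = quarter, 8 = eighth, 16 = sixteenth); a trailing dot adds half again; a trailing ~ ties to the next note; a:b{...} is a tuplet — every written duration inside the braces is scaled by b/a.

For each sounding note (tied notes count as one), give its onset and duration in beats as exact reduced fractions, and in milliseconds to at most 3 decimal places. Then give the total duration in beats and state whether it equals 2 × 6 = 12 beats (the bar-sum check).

1) 0.0ms=0b +2068.966ms=3b
2) 2068.966ms=3b +2068.966ms=3b
3) 4137.931ms=6b +1034.483ms=3/2b
4) 5172.414ms=15/2b +1034.483ms=3/2b
5) 6206.897ms=9b +2068.966ms=3b
Σ=12b of 12 (87bpm 6/8) — PASS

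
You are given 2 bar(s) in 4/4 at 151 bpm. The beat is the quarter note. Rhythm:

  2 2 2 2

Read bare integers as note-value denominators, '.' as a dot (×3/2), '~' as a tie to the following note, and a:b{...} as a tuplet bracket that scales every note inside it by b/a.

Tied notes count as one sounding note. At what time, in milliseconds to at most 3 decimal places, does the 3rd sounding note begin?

1. 0.0ms @ 0 + 794.702ms (2)
2. 794.702ms @ 2 + 794.702ms (2)
3. 1589.404ms @ 4 + 794.702ms (2)
4. 2384.106ms @ 6 + 794.702ms (2)

note 3 onset = 4b = 1589.404ms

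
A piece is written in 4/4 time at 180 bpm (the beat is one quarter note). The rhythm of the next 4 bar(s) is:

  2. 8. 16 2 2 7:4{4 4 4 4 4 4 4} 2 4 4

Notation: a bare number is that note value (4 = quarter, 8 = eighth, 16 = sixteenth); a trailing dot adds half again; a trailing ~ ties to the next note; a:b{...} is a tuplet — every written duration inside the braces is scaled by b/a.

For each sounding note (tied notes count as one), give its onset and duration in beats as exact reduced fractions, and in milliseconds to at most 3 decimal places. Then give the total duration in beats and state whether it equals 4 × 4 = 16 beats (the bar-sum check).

1) 0.0ms=0b +1000.0ms=3b
2) 1000.0ms=3b +250.0ms=3/4b
3) 1250.0ms=15/4b +83.333ms=1/4b
4) 1333.333ms=4b +666.667ms=2b
5) 2000.0ms=6b +666.667ms=2b
6) 2666.667ms=8b +190.476ms=4/7b
7) 2857.143ms=60/7b +190.476ms=4/7b
8) 3047.619ms=64/7b +190.476ms=4/7b
9) 3238.095ms=68/7b +190.476ms=4/7b
10) 3428.571ms=72/7b +190.476ms=4/7b
11) 3619.048ms=76/7b +190.476ms=4/7b
12) 3809.524ms=80/7b +190.476ms=4/7b
13) 4000.0ms=12b +666.667ms=2b
14) 4666.667ms=14b +333.333ms=1b
15) 5000.0ms=15b +333.333ms=1b
Σ=16b of 16 (180bpm 4/4) — PASS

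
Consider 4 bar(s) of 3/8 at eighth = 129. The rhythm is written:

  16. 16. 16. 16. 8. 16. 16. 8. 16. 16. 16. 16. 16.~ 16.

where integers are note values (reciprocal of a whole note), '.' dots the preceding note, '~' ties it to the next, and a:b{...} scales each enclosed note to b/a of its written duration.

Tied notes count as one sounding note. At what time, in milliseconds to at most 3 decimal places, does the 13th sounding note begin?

1. 0.0ms @ 0 + 348.837ms (3/4)
2. 348.837ms @ 3/4 + 348.837ms (3/4)
3. 697.674ms @ 3/2 + 348.837ms (3/4)
4. 1046.512ms @ 9/4 + 348.837ms (3/4)
5. 1395.349ms @ 3 + 697.674ms (3/2)
6. 2093.023ms @ 9/2 + 348.837ms (3/4)
7. 2441.86ms @ 21/4 + 348.837ms (3/4)
8. 2790.698ms @ 6 + 697.674ms (3/2)
9. 3488.372ms @ 15/2 + 348.837ms (3/4)
10. 3837.209ms @ 33/4 + 348.837ms (3/4)
11. 4186.047ms @ 9 + 348.837ms (3/4)
12. 4534.884ms @ 39/4 + 348.837ms (3/4)
13. 4883.721ms @ 21/2 + 697.674ms (3/2)

note 13 onset = 21/2b = 4883.721ms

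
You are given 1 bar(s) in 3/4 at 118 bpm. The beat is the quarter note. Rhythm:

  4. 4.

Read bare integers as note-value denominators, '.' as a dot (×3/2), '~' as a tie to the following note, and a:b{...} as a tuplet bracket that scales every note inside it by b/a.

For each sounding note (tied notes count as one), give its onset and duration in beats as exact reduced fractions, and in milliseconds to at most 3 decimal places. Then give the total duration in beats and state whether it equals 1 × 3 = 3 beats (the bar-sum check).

1) 0.0ms=0b +762.712ms=3/2b
2) 762.712ms=3/2b +762.712ms=3/2b
Σ=3b of 3 (118bpm 3/4) — PASS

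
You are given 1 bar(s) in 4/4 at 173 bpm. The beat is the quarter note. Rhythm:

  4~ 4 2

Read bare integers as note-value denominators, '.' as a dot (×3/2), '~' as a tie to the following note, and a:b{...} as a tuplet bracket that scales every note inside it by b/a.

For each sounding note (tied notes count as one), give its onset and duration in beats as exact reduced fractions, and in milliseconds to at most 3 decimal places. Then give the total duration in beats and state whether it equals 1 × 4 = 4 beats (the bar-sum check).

1) 0.0ms=0b +693.642ms=2b
2) 693.642ms=2b +693.642ms=2b
Σ=4b of 4 (173bpm 4/4) — PASS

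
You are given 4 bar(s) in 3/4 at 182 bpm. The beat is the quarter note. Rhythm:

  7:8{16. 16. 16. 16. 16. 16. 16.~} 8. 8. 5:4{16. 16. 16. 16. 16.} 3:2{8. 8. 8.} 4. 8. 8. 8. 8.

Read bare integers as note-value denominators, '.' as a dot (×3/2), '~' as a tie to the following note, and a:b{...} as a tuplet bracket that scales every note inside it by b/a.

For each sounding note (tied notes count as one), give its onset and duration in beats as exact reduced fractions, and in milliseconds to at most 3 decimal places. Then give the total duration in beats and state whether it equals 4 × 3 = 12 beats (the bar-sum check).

1) 0.0ms=0b +141.287ms=3/7b
2) 141.287ms=3/7b +141.287ms=3/7b
3) 282.575ms=6/7b +141.287ms=3/7b
4) 423.862ms=9/7b +141.287ms=3/7b
5) 565.149ms=12/7b +141.287ms=3/7b
6) 706.436ms=15/7b +141.287ms=3/7b
7) 847.724ms=18/7b +388.54ms=33/28b
8) 1236.264ms=15/4b +247.253ms=3/4b
9) 1483.516ms=9/2b +98.901ms=3/10b
10) 1582.418ms=24/5b +98.901ms=3/10b
11) 1681.319ms=51/10b +98.901ms=3/10b
12) 1780.22ms=27/5b +98.901ms=3/10b
13) 1879.121ms=57/10b +98.901ms=3/10b
14) 1978.022ms=6b +164.835ms=1/2b
15) 2142.857ms=13/2b +164.835ms=1/2b
16) 2307.692ms=7b +164.835ms=1/2b
17) 2472.527ms=15/2b +494.505ms=3/2b
18) 2967.033ms=9b +247.253ms=3/4b
19) 3214.286ms=39/4b +247.253ms=3/4b
20) 3461.538ms=21/2b +247.253ms=3/4b
21) 3708.791ms=45/4b +247.253ms=3/4b
Σ=12b of 12 (182bpm 3/4) — PASS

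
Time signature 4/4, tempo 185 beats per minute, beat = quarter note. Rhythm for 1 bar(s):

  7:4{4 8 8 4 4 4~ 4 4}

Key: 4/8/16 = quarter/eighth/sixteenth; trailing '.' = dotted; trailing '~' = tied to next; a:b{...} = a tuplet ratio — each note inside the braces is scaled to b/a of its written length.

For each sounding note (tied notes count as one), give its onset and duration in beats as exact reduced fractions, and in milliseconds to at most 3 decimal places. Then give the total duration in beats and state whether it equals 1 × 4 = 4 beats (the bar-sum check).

1) 0.0ms=0b +185.328ms=4/7b
2) 185.328ms=4/7b +92.664ms=2/7b
3) 277.992ms=6/7b +92.664ms=2/7b
4) 370.656ms=8/7b +185.328ms=4/7b
5) 555.985ms=12/7b +185.328ms=4/7b
6) 741.313ms=16/7b +370.656ms=8/7b
7) 1111.969ms=24/7b +185.328ms=4/7b
Σ=4b of 4 (185bpm 4/4) — PASS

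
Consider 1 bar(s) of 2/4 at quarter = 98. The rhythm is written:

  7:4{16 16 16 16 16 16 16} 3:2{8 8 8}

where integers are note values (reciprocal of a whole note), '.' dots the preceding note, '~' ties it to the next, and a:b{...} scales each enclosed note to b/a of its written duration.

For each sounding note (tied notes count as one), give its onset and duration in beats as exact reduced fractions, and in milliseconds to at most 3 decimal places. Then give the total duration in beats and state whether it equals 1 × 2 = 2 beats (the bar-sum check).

1) 0.0ms=0b +87.464ms=1/7b
2) 87.464ms=1/7b +87.464ms=1/7b
3) 174.927ms=2/7b +87.464ms=1/7b
4) 262.391ms=3/7b +87.464ms=1/7b
5) 349.854ms=4/7b +87.464ms=1/7b
6) 437.318ms=5/7b +87.464ms=1/7b
7) 524.781ms=6/7b +87.464ms=1/7b
8) 612.245ms=1b +204.082ms=1/3b
9) 816.327ms=4/3b +204.082ms=1/3b
10) 1020.408ms=5/3b +204.082ms=1/3b
Σ=2b of 2 (98bpm 2/4) — PASS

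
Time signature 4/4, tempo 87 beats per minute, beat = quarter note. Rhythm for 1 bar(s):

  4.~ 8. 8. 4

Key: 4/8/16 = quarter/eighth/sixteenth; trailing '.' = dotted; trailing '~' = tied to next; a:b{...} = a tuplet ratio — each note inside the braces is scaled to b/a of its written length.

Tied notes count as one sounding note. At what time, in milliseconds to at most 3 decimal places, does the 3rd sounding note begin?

1. 0.0ms @ 0 + 1551.724ms (9/4)
2. 1551.724ms @ 9/4 + 517.241ms (3/4)
3. 2068.966ms @ 3 + 689.655ms (1)

note 3 onset = 3b = 2068.966ms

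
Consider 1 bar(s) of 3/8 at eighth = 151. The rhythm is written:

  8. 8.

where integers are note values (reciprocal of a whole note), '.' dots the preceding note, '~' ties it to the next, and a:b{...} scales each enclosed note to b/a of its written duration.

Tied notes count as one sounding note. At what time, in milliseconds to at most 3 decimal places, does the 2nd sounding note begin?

1. 0.0ms @ 0 + 596.026ms (3/2)
2. 596.026ms @ 3/2 + 596.026ms (3/2)

note 2 onset = 3/2b = 596.026ms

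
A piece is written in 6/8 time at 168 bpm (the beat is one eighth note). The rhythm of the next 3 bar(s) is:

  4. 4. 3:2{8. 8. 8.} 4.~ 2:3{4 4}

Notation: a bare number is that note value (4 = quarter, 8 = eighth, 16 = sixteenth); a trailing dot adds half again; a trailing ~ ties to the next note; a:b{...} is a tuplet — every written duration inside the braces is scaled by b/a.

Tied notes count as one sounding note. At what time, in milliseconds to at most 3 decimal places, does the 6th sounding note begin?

1. 0.0ms @ 0 + 1071.429ms (3)
2. 1071.429ms @ 3 + 1071.429ms (3)
3. 2142.857ms @ 6 + 357.143ms (1)
4. 2500.0ms @ 7 + 357.143ms (1)
5. 2857.143ms @ 8 + 357.143ms (1)
6. 3214.286ms @ 9 + 2142.857ms (6)
7. 5357.143ms @ 15 + 1071.429ms (3)

note 6 onset = 9b = 3214.286ms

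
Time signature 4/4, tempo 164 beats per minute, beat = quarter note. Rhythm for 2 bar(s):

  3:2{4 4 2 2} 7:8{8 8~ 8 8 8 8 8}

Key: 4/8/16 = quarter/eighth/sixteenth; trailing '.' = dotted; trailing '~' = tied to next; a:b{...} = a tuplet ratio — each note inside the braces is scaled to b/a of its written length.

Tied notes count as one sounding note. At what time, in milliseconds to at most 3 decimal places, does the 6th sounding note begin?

note 6 onset = 32/7b = 1672.474ms

1. 0.0ms @ 0 + 243.902ms (2/3)
2. 243.902ms @ 2/3 + 243.902ms (2/3)
3. 487.805ms @ 4/3 + 487.805ms (4/3)
4. 975.61ms @ 8/3 + 487.805ms (4/3)
5. 1463.415ms @ 4 + 209.059ms (4/7)
6. 1672.474ms @ 32/7 + 418.118ms (8/7)
7. 2090.592ms @ 40/7 + 209.059ms (4/7)
8. 2299.652ms @ 44/7 + 209.059ms (4/7)
9. 2508.711ms @ 48/7 + 209.059ms (4/7)
10. 2717.77ms @ 52/7 + 209.059ms (4/7)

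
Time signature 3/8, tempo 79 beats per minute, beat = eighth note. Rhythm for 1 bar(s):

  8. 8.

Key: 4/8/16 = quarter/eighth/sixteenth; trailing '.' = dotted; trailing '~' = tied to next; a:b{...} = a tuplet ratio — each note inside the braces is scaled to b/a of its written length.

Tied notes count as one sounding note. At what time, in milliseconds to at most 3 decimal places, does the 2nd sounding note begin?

note 2 onset = 3/2b = 1139.241ms

1. 0.0ms @ 0 + 1139.241ms (3/2)
2. 1139.241ms @ 3/2 + 1139.241ms (3/2)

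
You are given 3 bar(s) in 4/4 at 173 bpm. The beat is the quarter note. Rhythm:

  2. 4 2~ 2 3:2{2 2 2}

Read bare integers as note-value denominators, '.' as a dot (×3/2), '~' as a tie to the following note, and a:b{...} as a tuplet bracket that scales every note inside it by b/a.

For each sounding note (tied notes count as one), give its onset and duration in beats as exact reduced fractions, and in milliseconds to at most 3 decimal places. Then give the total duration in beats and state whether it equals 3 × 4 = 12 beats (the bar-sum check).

1) 0.0ms=0b +1040.462ms=3b
2) 1040.462ms=3b +346.821ms=1b
3) 1387.283ms=4b +1387.283ms=4b
4) 2774.566ms=8b +462.428ms=4/3b
5) 3236.994ms=28/3b +462.428ms=4/3b
6) 3699.422ms=32/3b +462.428ms=4/3b
Σ=12b of 12 (173bpm 4/4) — PASS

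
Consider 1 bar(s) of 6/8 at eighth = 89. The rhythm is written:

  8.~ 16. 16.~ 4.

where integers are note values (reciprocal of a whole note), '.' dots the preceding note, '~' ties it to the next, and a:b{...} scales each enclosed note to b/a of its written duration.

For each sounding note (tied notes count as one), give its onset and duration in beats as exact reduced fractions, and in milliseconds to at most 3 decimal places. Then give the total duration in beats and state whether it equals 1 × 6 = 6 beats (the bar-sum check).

1) 0.0ms=0b +1516.854ms=9/4b
2) 1516.854ms=9/4b +2528.09ms=15/4b
Σ=6b of 6 (89bpm 6/8) — PASS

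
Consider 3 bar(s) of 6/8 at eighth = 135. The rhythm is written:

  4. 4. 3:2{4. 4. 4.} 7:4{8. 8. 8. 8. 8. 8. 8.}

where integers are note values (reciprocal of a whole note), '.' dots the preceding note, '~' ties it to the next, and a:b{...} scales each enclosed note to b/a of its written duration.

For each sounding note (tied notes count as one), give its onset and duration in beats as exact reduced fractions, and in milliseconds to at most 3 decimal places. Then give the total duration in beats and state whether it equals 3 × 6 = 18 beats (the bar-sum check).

1) 0.0ms=0b +1333.333ms=3b
2) 1333.333ms=3b +1333.333ms=3b
3) 2666.667ms=6b +888.889ms=2b
4) 3555.556ms=8b +888.889ms=2b
5) 4444.444ms=10b +888.889ms=2b
6) 5333.333ms=12b +380.952ms=6/7b
7) 5714.286ms=90/7b +380.952ms=6/7b
8) 6095.238ms=96/7b +380.952ms=6/7b
9) 6476.19ms=102/7b +380.952ms=6/7b
10) 6857.143ms=108/7b +380.952ms=6/7b
11) 7238.095ms=114/7b +380.952ms=6/7b
12) 7619.048ms=120/7b +380.952ms=6/7b
Σ=18b of 18 (135bpm 6/8) — PASS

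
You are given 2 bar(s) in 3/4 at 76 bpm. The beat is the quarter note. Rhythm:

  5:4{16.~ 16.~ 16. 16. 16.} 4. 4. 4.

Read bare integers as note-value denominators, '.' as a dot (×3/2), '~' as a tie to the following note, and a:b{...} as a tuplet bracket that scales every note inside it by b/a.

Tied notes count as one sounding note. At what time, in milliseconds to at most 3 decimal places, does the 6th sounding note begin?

note 6 onset = 9/2b = 3552.632ms

1. 0.0ms @ 0 + 710.526ms (9/10)
2. 710.526ms @ 9/10 + 236.842ms (3/10)
3. 947.368ms @ 6/5 + 236.842ms (3/10)
4. 1184.211ms @ 3/2 + 1184.211ms (3/2)
5. 2368.421ms @ 3 + 1184.211ms (3/2)
6. 3552.632ms @ 9/2 + 1184.211ms (3/2)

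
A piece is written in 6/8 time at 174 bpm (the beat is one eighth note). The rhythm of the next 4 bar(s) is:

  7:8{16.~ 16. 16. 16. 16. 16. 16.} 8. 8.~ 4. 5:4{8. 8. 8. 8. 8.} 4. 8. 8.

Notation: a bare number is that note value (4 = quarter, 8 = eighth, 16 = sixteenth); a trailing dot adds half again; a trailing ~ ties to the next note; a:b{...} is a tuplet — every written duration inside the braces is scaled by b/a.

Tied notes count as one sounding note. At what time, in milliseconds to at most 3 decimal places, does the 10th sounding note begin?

1. 0.0ms @ 0 + 591.133ms (12/7)
2. 591.133ms @ 12/7 + 295.567ms (6/7)
3. 886.7ms @ 18/7 + 295.567ms (6/7)
4. 1182.266ms @ 24/7 + 295.567ms (6/7)
5. 1477.833ms @ 30/7 + 295.567ms (6/7)
6. 1773.399ms @ 36/7 + 295.567ms (6/7)
7. 2068.966ms @ 6 + 517.241ms (3/2)
8. 2586.207ms @ 15/2 + 1551.724ms (9/2)
9. 4137.931ms @ 12 + 413.793ms (6/5)
10. 4551.724ms @ 66/5 + 413.793ms (6/5)
11. 4965.517ms @ 72/5 + 413.793ms (6/5)
12. 5379.31ms @ 78/5 + 413.793ms (6/5)
13. 5793.103ms @ 84/5 + 413.793ms (6/5)
14. 6206.897ms @ 18 + 1034.483ms (3)
15. 7241.379ms @ 21 + 517.241ms (3/2)
16. 7758.621ms @ 45/2 + 517.241ms (3/2)

note 10 onset = 66/5b = 4551.724ms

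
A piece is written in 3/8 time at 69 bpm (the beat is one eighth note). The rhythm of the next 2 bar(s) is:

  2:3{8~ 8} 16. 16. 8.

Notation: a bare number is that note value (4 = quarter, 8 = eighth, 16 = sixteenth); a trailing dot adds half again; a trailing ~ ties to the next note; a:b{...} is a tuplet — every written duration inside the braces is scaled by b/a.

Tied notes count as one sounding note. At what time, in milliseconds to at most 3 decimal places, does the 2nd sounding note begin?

note 2 onset = 3b = 2608.696ms

1. 0.0ms @ 0 + 2608.696ms (3)
2. 2608.696ms @ 3 + 652.174ms (3/4)
3. 3260.87ms @ 15/4 + 652.174ms (3/4)
4. 3913.043ms @ 9/2 + 1304.348ms (3/2)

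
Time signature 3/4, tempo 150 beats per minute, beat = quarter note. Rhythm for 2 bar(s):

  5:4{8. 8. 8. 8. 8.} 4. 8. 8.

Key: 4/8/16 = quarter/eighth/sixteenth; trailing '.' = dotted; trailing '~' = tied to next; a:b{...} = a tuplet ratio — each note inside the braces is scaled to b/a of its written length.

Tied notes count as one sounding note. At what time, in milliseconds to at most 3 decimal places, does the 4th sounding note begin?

1. 0.0ms @ 0 + 240.0ms (3/5)
2. 240.0ms @ 3/5 + 240.0ms (3/5)
3. 480.0ms @ 6/5 + 240.0ms (3/5)
4. 720.0ms @ 9/5 + 240.0ms (3/5)
5. 960.0ms @ 12/5 + 240.0ms (3/5)
6. 1200.0ms @ 3 + 600.0ms (3/2)
7. 1800.0ms @ 9/2 + 300.0ms (3/4)
8. 2100.0ms @ 21/4 + 300.0ms (3/4)

note 4 onset = 9/5b = 720.0ms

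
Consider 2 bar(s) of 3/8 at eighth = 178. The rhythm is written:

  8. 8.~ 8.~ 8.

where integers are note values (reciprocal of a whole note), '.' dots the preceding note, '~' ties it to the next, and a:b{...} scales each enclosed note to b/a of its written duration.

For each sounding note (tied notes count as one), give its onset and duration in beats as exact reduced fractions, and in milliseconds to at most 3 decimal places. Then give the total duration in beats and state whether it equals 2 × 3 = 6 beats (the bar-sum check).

1) 0.0ms=0b +505.618ms=3/2b
2) 505.618ms=3/2b +1516.854ms=9/2b
Σ=6b of 6 (178bpm 3/8) — PASS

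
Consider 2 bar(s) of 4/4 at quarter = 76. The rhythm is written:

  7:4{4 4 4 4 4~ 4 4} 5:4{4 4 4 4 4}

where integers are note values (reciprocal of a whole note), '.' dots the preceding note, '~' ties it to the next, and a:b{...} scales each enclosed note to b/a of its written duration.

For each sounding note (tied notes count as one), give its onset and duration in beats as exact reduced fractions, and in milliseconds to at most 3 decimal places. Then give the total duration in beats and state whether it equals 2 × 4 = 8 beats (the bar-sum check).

1) 0.0ms=0b +451.128ms=4/7b
2) 451.128ms=4/7b +451.128ms=4/7b
3) 902.256ms=8/7b +451.128ms=4/7b
4) 1353.383ms=12/7b +451.128ms=4/7b
5) 1804.511ms=16/7b +902.256ms=8/7b
6) 2706.767ms=24/7b +451.128ms=4/7b
7) 3157.895ms=4b +631.579ms=4/5b
8) 3789.474ms=24/5b +631.579ms=4/5b
9) 4421.053ms=28/5b +631.579ms=4/5b
10) 5052.632ms=32/5b +631.579ms=4/5b
11) 5684.211ms=36/5b +631.579ms=4/5b
Σ=8b of 8 (76bpm 4/4) — PASS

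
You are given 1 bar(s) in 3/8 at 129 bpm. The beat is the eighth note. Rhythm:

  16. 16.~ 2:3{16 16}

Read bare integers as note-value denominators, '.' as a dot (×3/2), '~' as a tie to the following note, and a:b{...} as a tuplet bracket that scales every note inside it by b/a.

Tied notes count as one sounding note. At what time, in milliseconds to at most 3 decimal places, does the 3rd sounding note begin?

1. 0.0ms @ 0 + 348.837ms (3/4)
2. 348.837ms @ 3/4 + 697.674ms (3/2)
3. 1046.512ms @ 9/4 + 348.837ms (3/4)

note 3 onset = 9/4b = 1046.512ms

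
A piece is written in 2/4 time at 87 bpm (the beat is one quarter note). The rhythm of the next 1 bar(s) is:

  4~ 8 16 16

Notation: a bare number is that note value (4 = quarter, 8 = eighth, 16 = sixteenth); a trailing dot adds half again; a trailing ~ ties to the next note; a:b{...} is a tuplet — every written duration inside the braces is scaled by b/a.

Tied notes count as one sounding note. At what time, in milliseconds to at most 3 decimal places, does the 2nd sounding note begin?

note 2 onset = 3/2b = 1034.483ms

1. 0.0ms @ 0 + 1034.483ms (3/2)
2. 1034.483ms @ 3/2 + 172.414ms (1/4)
3. 1206.897ms @ 7/4 + 172.414ms (1/4)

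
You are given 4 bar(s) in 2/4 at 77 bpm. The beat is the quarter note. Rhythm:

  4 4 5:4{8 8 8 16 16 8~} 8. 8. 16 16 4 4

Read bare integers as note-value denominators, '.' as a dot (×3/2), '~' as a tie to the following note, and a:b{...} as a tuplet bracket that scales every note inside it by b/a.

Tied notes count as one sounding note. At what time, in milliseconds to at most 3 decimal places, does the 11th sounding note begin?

note 11 onset = 23/4b = 4480.519ms

1. 0.0ms @ 0 + 779.221ms (1)
2. 779.221ms @ 1 + 779.221ms (1)
3. 1558.442ms @ 2 + 311.688ms (2/5)
4. 1870.13ms @ 12/5 + 311.688ms (2/5)
5. 2181.818ms @ 14/5 + 311.688ms (2/5)
6. 2493.506ms @ 16/5 + 155.844ms (1/5)
7. 2649.351ms @ 17/5 + 155.844ms (1/5)
8. 2805.195ms @ 18/5 + 896.104ms (23/20)
9. 3701.299ms @ 19/4 + 584.416ms (3/4)
10. 4285.714ms @ 11/2 + 194.805ms (1/4)
11. 4480.519ms @ 23/4 + 194.805ms (1/4)
12. 4675.325ms @ 6 + 779.221ms (1)
13. 5454.545ms @ 7 + 779.221ms (1)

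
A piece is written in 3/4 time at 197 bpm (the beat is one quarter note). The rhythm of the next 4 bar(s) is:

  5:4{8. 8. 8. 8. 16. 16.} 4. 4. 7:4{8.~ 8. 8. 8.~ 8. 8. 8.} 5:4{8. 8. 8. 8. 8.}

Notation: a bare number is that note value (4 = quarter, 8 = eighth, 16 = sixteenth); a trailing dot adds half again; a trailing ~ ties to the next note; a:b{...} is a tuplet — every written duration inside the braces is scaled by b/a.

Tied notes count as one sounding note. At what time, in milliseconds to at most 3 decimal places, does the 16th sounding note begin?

1. 0.0ms @ 0 + 182.741ms (3/5)
2. 182.741ms @ 3/5 + 182.741ms (3/5)
3. 365.482ms @ 6/5 + 182.741ms (3/5)
4. 548.223ms @ 9/5 + 182.741ms (3/5)
5. 730.964ms @ 12/5 + 91.371ms (3/10)
6. 822.335ms @ 27/10 + 91.371ms (3/10)
7. 913.706ms @ 3 + 456.853ms (3/2)
8. 1370.558ms @ 9/2 + 456.853ms (3/2)
9. 1827.411ms @ 6 + 261.059ms (6/7)
10. 2088.47ms @ 48/7 + 130.529ms (3/7)
11. 2218.999ms @ 51/7 + 261.059ms (6/7)
12. 2480.058ms @ 57/7 + 130.529ms (3/7)
13. 2610.587ms @ 60/7 + 130.529ms (3/7)
14. 2741.117ms @ 9 + 182.741ms (3/5)
15. 2923.858ms @ 48/5 + 182.741ms (3/5)
16. 3106.599ms @ 51/5 + 182.741ms (3/5)
17. 3289.34ms @ 54/5 + 182.741ms (3/5)
18. 3472.081ms @ 57/5 + 182.741ms (3/5)

note 16 onset = 51/5b = 3106.599ms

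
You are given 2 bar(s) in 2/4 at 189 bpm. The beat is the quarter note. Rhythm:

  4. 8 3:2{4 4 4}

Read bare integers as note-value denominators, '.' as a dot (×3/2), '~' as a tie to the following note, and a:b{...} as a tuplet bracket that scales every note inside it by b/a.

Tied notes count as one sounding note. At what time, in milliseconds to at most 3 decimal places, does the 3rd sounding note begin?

1. 0.0ms @ 0 + 476.19ms (3/2)
2. 476.19ms @ 3/2 + 158.73ms (1/2)
3. 634.921ms @ 2 + 211.64ms (2/3)
4. 846.561ms @ 8/3 + 211.64ms (2/3)
5. 1058.201ms @ 10/3 + 211.64ms (2/3)

note 3 onset = 2b = 634.921ms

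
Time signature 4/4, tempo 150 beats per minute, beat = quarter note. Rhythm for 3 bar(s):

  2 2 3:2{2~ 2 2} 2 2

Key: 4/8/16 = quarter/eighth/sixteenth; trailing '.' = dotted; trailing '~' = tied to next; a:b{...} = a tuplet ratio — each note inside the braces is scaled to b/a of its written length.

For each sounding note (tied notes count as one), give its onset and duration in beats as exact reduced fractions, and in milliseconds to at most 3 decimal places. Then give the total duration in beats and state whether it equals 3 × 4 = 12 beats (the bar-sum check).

1) 0.0ms=0b +800.0ms=2b
2) 800.0ms=2b +800.0ms=2b
3) 1600.0ms=4b +1066.667ms=8/3b
4) 2666.667ms=20/3b +533.333ms=4/3b
5) 3200.0ms=8b +800.0ms=2b
6) 4000.0ms=10b +800.0ms=2b
Σ=12b of 12 (150bpm 4/4) — PASS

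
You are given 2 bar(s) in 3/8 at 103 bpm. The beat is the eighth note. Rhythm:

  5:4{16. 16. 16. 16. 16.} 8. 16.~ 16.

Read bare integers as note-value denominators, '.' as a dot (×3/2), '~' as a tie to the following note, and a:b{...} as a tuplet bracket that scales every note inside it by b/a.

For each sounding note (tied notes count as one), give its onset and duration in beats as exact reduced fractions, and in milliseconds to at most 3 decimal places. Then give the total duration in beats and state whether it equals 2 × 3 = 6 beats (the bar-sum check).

1) 0.0ms=0b +349.515ms=3/5b
2) 349.515ms=3/5b +349.515ms=3/5b
3) 699.029ms=6/5b +349.515ms=3/5b
4) 1048.544ms=9/5b +349.515ms=3/5b
5) 1398.058ms=12/5b +349.515ms=3/5b
6) 1747.573ms=3b +873.786ms=3/2b
7) 2621.359ms=9/2b +873.786ms=3/2b
Σ=6b of 6 (103bpm 3/8) — PASS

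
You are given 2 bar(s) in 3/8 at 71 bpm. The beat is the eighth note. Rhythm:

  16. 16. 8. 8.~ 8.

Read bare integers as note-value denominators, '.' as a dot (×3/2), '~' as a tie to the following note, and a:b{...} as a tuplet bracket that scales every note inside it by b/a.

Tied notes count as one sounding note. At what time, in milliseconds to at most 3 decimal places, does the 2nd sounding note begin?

note 2 onset = 3/4b = 633.803ms

1. 0.0ms @ 0 + 633.803ms (3/4)
2. 633.803ms @ 3/4 + 633.803ms (3/4)
3. 1267.606ms @ 3/2 + 1267.606ms (3/2)
4. 2535.211ms @ 3 + 2535.211ms (3)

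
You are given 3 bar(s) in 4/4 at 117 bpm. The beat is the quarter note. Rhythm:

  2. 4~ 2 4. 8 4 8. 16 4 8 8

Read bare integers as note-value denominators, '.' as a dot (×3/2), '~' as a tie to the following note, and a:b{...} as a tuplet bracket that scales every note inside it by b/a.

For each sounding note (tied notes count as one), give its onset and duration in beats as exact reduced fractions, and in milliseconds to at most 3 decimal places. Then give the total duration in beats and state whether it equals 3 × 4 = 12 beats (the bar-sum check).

1) 0.0ms=0b +1538.462ms=3b
2) 1538.462ms=3b +1538.462ms=3b
3) 3076.923ms=6b +769.231ms=3/2b
4) 3846.154ms=15/2b +256.41ms=1/2b
5) 4102.564ms=8b +512.821ms=1b
6) 4615.385ms=9b +384.615ms=3/4b
7) 5000.0ms=39/4b +128.205ms=1/4b
8) 5128.205ms=10b +512.821ms=1b
9) 5641.026ms=11b +256.41ms=1/2b
10) 5897.436ms=23/2b +256.41ms=1/2b
Σ=12b of 12 (117bpm 4/4) — PASS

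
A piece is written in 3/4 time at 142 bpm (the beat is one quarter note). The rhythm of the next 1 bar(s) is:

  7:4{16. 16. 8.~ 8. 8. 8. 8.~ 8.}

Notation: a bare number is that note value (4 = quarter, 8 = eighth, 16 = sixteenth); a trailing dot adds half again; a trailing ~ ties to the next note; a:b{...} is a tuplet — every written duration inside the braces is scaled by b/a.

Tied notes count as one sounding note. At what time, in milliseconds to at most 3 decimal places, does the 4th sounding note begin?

1. 0.0ms @ 0 + 90.543ms (3/14)
2. 90.543ms @ 3/14 + 90.543ms (3/14)
3. 181.087ms @ 3/7 + 362.173ms (6/7)
4. 543.26ms @ 9/7 + 181.087ms (3/7)
5. 724.346ms @ 12/7 + 181.087ms (3/7)
6. 905.433ms @ 15/7 + 362.173ms (6/7)

note 4 onset = 9/7b = 543.26ms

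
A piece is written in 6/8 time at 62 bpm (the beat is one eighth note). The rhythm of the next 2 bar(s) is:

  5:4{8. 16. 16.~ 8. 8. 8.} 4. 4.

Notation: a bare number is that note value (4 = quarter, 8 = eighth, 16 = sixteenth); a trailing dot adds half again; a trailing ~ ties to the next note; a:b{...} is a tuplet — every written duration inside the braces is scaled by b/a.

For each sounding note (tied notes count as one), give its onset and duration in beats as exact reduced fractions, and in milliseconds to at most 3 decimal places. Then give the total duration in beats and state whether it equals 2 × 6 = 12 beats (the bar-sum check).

1) 0.0ms=0b +1161.29ms=6/5b
2) 1161.29ms=6/5b +580.645ms=3/5b
3) 1741.935ms=9/5b +1741.935ms=9/5b
4) 3483.871ms=18/5b +1161.29ms=6/5b
5) 4645.161ms=24/5b +1161.29ms=6/5b
6) 5806.452ms=6b +2903.226ms=3b
7) 8709.677ms=9b +2903.226ms=3b
Σ=12b of 12 (62bpm 6/8) — PASS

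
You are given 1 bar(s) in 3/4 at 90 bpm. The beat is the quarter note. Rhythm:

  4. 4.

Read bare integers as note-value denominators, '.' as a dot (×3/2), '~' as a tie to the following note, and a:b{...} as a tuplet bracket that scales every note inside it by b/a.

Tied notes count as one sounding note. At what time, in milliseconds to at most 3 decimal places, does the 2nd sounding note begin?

note 2 onset = 3/2b = 1000.0ms

1. 0.0ms @ 0 + 1000.0ms (3/2)
2. 1000.0ms @ 3/2 + 1000.0ms (3/2)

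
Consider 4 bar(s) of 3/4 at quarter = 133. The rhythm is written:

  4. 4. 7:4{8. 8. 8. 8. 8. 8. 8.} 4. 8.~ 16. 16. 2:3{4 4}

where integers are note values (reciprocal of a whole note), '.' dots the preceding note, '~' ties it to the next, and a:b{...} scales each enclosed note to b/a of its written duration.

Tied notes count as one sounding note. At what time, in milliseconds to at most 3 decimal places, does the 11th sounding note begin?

1. 0.0ms @ 0 + 676.692ms (3/2)
2. 676.692ms @ 3/2 + 676.692ms (3/2)
3. 1353.383ms @ 3 + 193.34ms (3/7)
4. 1546.724ms @ 24/7 + 193.34ms (3/7)
5. 1740.064ms @ 27/7 + 193.34ms (3/7)
6. 1933.405ms @ 30/7 + 193.34ms (3/7)
7. 2126.745ms @ 33/7 + 193.34ms (3/7)
8. 2320.086ms @ 36/7 + 193.34ms (3/7)
9. 2513.426ms @ 39/7 + 193.34ms (3/7)
10. 2706.767ms @ 6 + 676.692ms (3/2)
11. 3383.459ms @ 15/2 + 507.519ms (9/8)
12. 3890.977ms @ 69/8 + 169.173ms (3/8)
13. 4060.15ms @ 9 + 676.692ms (3/2)
14. 4736.842ms @ 21/2 + 676.692ms (3/2)

note 11 onset = 15/2b = 3383.459ms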